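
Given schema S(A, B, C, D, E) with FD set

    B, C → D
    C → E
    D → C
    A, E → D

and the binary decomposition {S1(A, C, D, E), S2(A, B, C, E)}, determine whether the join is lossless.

Common attributes: S1 ∩ S2 = {A, C, E}.
Closure of {A, C, E}: A, E → D applies, adding D. So (A, C, E)⁺ = {A, C, D, E}.
This closure contains every attribute of S1, so S1 ∩ S2 → S1. The join is lossless.

Yes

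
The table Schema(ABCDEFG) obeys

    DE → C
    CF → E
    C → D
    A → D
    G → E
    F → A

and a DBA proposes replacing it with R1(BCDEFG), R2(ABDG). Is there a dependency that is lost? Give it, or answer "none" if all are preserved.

Check F → A: no single fragment contains all of {AF}, and the restricted closure of {F} across the fragments never reaches {A}.
DE → C is preserved.
CF → E is preserved.
C → D is preserved.
A → D is preserved.
G → E is preserved.

F → A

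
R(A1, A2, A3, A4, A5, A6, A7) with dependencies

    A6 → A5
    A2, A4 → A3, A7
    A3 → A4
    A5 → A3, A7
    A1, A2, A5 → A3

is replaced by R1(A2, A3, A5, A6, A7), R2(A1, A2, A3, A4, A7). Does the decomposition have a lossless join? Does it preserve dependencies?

lossy but dependency-preserving

Lossless test: (A2, A3, A7)⁺ = {A2, A3, A4, A7}, which is a superkey of neither fragment — lossy.
Dependency preservation: A1, A2, A5 → A3 is not contained in any single fragment, but the restricted closure of its left-hand side across the fragments still reaches the right-hand side; the remaining FDs each lie inside some fragment. All dependencies are preserved.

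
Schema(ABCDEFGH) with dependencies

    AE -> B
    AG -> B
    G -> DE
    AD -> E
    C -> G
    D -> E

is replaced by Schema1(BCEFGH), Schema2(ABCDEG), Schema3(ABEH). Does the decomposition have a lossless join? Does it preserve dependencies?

Lossless test (chase): Rows 1 and 2 agree on G; apply G→DE and equate their DE entries. No row becomes fully distinguished — the join is lossy.
Dependency preservation: every FD's attributes lie within a single fragment, so each can be enforced locally — preserved.

lossy but dependency-preserving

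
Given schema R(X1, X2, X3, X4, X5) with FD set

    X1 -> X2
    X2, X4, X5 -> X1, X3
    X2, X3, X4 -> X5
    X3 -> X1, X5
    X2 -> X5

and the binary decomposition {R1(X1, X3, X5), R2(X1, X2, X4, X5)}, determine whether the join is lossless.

Common attributes: R1 ∩ R2 = {X1, X5}.
Closure of {X1, X5}: X1 → X2 applies, adding X2. So (X1, X5)⁺ = {X1, X2, X5}.
The closure contains neither all of R1 = {X1, X3, X5} nor all of R2 = {X1, X2, X4, X5}, so the common attributes are not a superkey of either fragment. The join is lossy.

No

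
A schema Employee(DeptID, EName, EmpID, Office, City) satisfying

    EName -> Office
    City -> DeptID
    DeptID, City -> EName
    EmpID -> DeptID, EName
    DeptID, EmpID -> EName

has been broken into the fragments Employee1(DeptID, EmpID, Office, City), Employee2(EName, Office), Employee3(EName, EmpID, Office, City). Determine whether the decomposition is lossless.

Yes

Chase test. Columns are DeptID, EName, EmpID, Office, City; row i has aⱼ where attribute j ∈ Employeei, else bᵢⱼ.
Initial tableau (one row per fragment):
  row 1: a1 b12 a3 a4 a5
  row 2: b21 a2 b23 a4 b25
  row 3: b31 a2 a3 a4 a5
Rows 1 and 3 agree on City; apply City→DeptID and equate their DeptID entries.
Rows 1 and 3 agree on DeptID, City; apply DeptID, City→EName and equate their EName entries.
Row 1 is now all distinguished symbols — the join is lossless.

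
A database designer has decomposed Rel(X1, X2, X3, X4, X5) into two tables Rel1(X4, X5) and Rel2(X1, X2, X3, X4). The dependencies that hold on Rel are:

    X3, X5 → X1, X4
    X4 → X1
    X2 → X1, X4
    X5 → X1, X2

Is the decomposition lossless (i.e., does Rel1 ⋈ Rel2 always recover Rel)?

Common attributes: Rel1 ∩ Rel2 = {X4}.
Closure of {X4}: X4 → X1 applies, adding X1. So (X4)⁺ = {X1, X4}.
The closure contains neither all of Rel1 = {X4, X5} nor all of Rel2 = {X1, X2, X3, X4}, so the common attributes are not a superkey of either fragment. The join is lossy.

No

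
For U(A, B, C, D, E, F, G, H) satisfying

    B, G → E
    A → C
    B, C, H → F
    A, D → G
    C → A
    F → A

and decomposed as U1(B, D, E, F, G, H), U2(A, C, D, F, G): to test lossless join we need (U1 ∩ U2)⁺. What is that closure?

U1 ∩ U2 = {D, F, G}.
F → A applies, adding A
A → C applies, adding C
Closure: {A, C, D, F, G}.

A, C, D, F, G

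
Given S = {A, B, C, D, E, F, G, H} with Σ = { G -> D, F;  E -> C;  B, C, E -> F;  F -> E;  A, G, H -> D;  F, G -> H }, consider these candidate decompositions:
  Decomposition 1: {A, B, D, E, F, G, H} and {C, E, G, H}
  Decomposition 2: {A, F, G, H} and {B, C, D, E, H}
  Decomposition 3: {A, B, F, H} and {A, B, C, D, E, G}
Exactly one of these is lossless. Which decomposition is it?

Decomposition 1

Decomposition 1: common = {E, G, H}, closure = {C, D, E, F, G, H} → lossless.
Decomposition 2: common = {H}, closure = {H} → lossy.
Decomposition 3: common = {A, B}, closure = {A, B} → lossy.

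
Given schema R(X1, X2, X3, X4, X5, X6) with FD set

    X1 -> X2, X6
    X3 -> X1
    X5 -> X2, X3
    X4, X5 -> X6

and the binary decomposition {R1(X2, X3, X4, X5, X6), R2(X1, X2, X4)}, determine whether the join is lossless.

Common attributes: R1 ∩ R2 = {X2, X4}.
No dependency enlarges {X2, X4}, so (X2, X4)⁺ = {X2, X4}.
The closure contains neither all of R1 = {X2, X3, X4, X5, X6} nor all of R2 = {X1, X2, X4}, so the common attributes are not a superkey of either fragment. The join is lossy.

No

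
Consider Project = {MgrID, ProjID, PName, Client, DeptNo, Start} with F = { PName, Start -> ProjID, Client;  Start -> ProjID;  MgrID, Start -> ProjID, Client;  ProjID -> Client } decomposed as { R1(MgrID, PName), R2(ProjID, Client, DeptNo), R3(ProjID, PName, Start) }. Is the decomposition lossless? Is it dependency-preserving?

lossy but dependency-preserving

Lossless test (chase): Rows 2 and 3 agree on ProjID; apply ProjID→Client and equate their Client entries. No row becomes fully distinguished — the join is lossy.
Dependency preservation: PName, Start → ProjID, Client; MgrID, Start → ProjID, Client are not contained in any single fragment, but the restricted closure of each left-hand side across the fragments still reaches the right-hand side; the remaining FDs each lie inside some fragment. All dependencies are preserved.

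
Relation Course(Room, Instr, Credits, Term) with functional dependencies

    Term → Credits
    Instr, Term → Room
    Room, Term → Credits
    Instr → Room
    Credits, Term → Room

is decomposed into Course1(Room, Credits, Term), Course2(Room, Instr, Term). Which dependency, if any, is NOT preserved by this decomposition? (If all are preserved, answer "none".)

none

Term → Credits lies within Course1.
Instr, Term → Room lies within Course2.
Room, Term → Credits lies within Course1.
Instr → Room lies within Course2.
Credits, Term → Room lies within Course1.
Every dependency is enforceable on the fragments, so the decomposition is dependency-preserving.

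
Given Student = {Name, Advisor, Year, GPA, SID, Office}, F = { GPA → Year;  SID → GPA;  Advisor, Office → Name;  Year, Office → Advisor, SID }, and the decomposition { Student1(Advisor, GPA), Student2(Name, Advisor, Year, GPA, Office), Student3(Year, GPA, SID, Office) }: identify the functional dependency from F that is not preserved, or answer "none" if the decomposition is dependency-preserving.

GPA → Year lies within Student2.
SID → GPA lies within Student3.
Advisor, Office → Name lies within Student2.
Year, Office → Advisor, SID: restricted closure across fragments reaches Advisor, SID.
Every dependency is enforceable on the fragments, so the decomposition is dependency-preserving.

none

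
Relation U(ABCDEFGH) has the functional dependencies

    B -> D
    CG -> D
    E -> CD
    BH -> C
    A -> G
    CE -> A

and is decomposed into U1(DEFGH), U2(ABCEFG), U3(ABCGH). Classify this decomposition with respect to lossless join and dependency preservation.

Lossless test (chase): Rows 2 and 3 agree on B; apply B→D and equate their D entries. Rows 1 and 2 agree on E; apply E→CD and equate their CD entries. Rows 1 and 2 agree on CE; apply CE→A and equate their A entries. No row becomes fully distinguished — the join is lossy.
Dependency preservation: the restricted closure of {B} across the fragments never reaches {D}, so B → D cannot be enforced without a join — not preserved.

lossy and not dependency-preserving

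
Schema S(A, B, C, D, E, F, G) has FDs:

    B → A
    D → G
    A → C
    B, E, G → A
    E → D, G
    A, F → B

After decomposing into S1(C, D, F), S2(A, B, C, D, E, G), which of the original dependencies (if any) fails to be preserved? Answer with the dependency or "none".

A, F → B

Check A, F → B: no single fragment contains all of {A, B, F}, and the restricted closure of {A, F} across the fragments never reaches {B}.
B → A is preserved.
D → G is preserved.
A → C is preserved.
B, E, G → A is preserved.
E → D, G is preserved.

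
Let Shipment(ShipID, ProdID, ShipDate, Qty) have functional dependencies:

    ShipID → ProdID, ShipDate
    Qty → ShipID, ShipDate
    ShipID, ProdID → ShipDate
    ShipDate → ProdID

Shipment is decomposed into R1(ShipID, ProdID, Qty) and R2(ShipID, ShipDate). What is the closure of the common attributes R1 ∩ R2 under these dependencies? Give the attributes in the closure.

R1 ∩ R2 = {ShipID}.
ShipID → ProdID, ShipDate applies, adding ProdID, ShipDate
Closure: {ShipID, ProdID, ShipDate}.

ShipID, ProdID, ShipDate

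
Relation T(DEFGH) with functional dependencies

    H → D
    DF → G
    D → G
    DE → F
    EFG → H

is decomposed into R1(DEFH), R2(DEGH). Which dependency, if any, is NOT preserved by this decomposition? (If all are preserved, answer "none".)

Check EFG → H: no single fragment contains all of {EFGH}, and the restricted closure of {EFG} across the fragments never reaches {H}.
H → D is preserved.
DF → G is preserved.
D → G is preserved.
DE → F is preserved.

EFG → H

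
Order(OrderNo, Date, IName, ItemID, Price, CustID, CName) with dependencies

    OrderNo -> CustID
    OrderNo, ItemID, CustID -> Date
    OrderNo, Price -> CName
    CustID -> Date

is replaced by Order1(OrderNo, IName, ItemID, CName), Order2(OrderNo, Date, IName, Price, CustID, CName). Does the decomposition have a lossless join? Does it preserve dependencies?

lossy but dependency-preserving

Lossless test: (OrderNo, IName, CName)⁺ = {OrderNo, Date, IName, CustID, CName}, which is a superkey of neither fragment — lossy.
Dependency preservation: OrderNo, ItemID, CustID → Date is not contained in any single fragment, but the restricted closure of its left-hand side across the fragments still reaches the right-hand side; the remaining FDs each lie inside some fragment. All dependencies are preserved.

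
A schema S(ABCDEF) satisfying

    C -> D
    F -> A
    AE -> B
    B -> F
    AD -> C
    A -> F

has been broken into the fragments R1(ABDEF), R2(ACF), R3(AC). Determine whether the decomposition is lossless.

No

Chase test. Columns are ABCDEF; row i has aⱼ where attribute j ∈ Ri, else bᵢⱼ.
Initial tableau (one row per fragment):
  row 1: a1 a2 b13 a4 a5 a6
  row 2: a1 b22 a3 b24 b25 a6
  row 3: a1 b32 a3 b34 b35 b36
Rows 2 and 3 agree on C; apply C→D and equate their D entries.
Rows 1 and 3 agree on A; apply A→F and equate their F entries.
No row becomes fully distinguished — the join is lossy.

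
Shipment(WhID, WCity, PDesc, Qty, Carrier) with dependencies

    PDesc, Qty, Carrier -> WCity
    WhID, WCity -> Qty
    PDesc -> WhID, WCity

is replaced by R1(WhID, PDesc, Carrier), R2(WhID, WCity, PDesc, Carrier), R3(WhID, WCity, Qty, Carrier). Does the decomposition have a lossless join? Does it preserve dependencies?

lossless and dependency-preserving

Lossless test (chase): Rows 2 and 3 agree on WhID, WCity; apply WhID, WCity→Qty and equate their Qty entries. Rows 1 and 2 agree on PDesc; apply PDesc→WhID, WCity and equate their WhID, WCity entries. Rows 1 and 2 agree on WhID, WCity; apply WhID, WCity→Qty and equate their Qty entries. Row 1 is now all distinguished symbols — the join is lossless.
Dependency preservation: PDesc, Qty, Carrier → WCity is not contained in any single fragment, but the restricted closure of its left-hand side across the fragments still reaches the right-hand side; the remaining FDs each lie inside some fragment. All dependencies are preserved.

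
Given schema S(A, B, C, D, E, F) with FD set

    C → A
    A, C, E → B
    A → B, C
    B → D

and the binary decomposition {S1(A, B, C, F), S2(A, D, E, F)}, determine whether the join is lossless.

Common attributes: S1 ∩ S2 = {A, F}.
Closure of {A, F}: A → B, C applies, adding B, C; B → D applies, adding D. So (A, F)⁺ = {A, B, C, D, F}.
This closure contains every attribute of S1, so S1 ∩ S2 → S1. The join is lossless.

Yes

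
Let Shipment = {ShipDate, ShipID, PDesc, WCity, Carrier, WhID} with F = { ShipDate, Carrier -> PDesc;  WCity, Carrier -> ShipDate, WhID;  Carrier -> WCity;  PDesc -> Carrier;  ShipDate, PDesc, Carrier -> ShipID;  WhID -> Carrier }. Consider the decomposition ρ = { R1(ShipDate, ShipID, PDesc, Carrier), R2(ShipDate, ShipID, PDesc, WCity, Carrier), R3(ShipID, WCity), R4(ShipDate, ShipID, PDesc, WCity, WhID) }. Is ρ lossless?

Yes

Chase test. Columns are ShipDate, ShipID, PDesc, WCity, Carrier, WhID; row i has aⱼ where attribute j ∈ Ri, else bᵢⱼ.
Initial tableau (one row per fragment):
  row 1: a1 a2 a3 b14 a5 b16
  row 2: a1 a2 a3 a4 a5 b26
  row 3: b31 a2 b33 a4 b35 b36
  row 4: a1 a2 a3 a4 b45 a6
Rows 1 and 2 agree on Carrier; apply Carrier→WCity and equate their WCity entries.
Rows 1 and 4 agree on PDesc; apply PDesc→Carrier and equate their Carrier entries.
Rows 1 and 2 agree on WCity, Carrier; apply WCity, Carrier→ShipDate, WhID and equate their ShipDate, WhID entries.
Rows 1 and 4 agree on WCity, Carrier; apply WCity, Carrier→ShipDate, WhID and equate their ShipDate, WhID entries.
Row 1 is now all distinguished symbols — the join is lossless.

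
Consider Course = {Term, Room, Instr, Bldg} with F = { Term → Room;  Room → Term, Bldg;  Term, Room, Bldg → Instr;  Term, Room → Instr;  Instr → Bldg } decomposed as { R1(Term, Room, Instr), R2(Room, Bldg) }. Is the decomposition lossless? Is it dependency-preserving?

Lossless test: (Room)⁺ = {Term, Room, Instr, Bldg}, which contains all of one fragment — lossless.
Dependency preservation: the restricted closure of {Instr} across the fragments never reaches {Bldg}, so Instr → Bldg cannot be enforced without a join — not preserved.

lossless but not dependency-preserving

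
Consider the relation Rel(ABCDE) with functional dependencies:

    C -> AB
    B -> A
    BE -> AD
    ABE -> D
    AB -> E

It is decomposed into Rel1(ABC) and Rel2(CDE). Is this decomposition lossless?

Common attributes: Rel1 ∩ Rel2 = {C}.
Closure of {C}: C → AB applies, adding AB; AB → E applies, adding E; BE → AD applies, adding D. So (C)⁺ = {ABCDE}.
This closure contains every attribute of Rel1, so Rel1 ∩ Rel2 → Rel1. The join is lossless.

Yes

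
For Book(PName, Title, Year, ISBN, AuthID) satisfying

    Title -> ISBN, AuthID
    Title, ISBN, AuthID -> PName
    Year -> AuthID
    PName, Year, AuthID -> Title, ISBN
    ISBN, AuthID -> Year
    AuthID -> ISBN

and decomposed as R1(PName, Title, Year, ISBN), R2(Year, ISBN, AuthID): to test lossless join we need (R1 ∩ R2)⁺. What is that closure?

R1 ∩ R2 = {Year, ISBN}.
Year → AuthID applies, adding AuthID
Closure: {Year, ISBN, AuthID}.

Year, ISBN, AuthID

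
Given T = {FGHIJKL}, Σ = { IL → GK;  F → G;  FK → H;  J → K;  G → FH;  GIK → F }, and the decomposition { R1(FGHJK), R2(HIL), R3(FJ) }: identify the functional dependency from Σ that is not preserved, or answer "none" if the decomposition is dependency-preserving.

Check IL → GK: no single fragment contains all of {GIKL}, and the restricted closure of {IL} across the fragments never reaches {GK}.
F → G is preserved.
FK → H is preserved.
J → K is preserved.
G → FH is preserved.
GIK → F is preserved.

IL → GK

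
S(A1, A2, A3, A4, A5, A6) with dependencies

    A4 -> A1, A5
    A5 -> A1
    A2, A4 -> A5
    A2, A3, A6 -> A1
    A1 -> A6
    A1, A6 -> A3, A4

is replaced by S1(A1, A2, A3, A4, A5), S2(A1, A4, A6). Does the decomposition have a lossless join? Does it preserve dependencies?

lossless but not dependency-preserving

Lossless test: (A1, A4)⁺ = {A1, A3, A4, A5, A6}, which contains all of one fragment — lossless.
Dependency preservation: the restricted closure of {A2, A3, A6} across the fragments never reaches {A1}, so A2, A3, A6 → A1 cannot be enforced without a join — not preserved.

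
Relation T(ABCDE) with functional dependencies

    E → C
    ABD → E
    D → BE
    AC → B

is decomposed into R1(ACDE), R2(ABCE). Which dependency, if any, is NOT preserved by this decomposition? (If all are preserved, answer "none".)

Check D → BE: no single fragment contains all of {BDE}, and the restricted closure of {D} across the fragments never reaches {BE}.
E → C is preserved.
ABD → E is preserved.
AC → B is preserved.

D → BE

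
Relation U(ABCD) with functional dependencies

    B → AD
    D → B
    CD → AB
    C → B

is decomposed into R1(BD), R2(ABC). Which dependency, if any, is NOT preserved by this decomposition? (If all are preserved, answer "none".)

none

B → AD: restricted closure across fragments reaches AD.
D → B lies within R1.
CD → AB: restricted closure across fragments reaches AB.
C → B lies within R2.
Every dependency is enforceable on the fragments, so the decomposition is dependency-preserving.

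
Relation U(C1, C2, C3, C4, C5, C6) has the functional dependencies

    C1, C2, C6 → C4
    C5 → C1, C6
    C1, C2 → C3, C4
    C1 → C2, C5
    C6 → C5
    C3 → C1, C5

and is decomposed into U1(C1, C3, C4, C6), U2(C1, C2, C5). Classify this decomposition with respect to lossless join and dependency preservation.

lossless and dependency-preserving

Lossless test: (C1)⁺ = {C1, C2, C3, C4, C5, C6}, which contains all of one fragment — lossless.
Dependency preservation: C1, C2, C6 → C4; C5 → C1, C6; C1, C2 → C3, C4; C6 → C5; C3 → C1, C5 are not contained in any single fragment, but the restricted closure of each left-hand side across the fragments still reaches the right-hand side; the remaining FDs each lie inside some fragment. All dependencies are preserved.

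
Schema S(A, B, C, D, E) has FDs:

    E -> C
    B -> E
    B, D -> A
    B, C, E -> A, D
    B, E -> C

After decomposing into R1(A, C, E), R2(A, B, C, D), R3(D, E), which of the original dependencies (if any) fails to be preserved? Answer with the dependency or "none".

B -> E

Check B → E: no single fragment contains all of {B, E}, and the restricted closure of {B} across the fragments never reaches {E}.
E → C is preserved.
B, D → A is preserved.
B, C, E → A, D is preserved.
B, E → C is preserved.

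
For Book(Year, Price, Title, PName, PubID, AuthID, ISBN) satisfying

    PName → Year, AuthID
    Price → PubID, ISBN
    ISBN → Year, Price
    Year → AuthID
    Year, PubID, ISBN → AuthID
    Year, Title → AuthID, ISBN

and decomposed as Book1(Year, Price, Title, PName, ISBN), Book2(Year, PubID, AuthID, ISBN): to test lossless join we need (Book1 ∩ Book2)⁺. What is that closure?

Year, Price, PubID, AuthID, ISBN

Book1 ∩ Book2 = {Year, ISBN}.
ISBN → Year, Price applies, adding Price
Year → AuthID applies, adding AuthID
Price → PubID, ISBN applies, adding PubID
Closure: {Year, Price, PubID, AuthID, ISBN}.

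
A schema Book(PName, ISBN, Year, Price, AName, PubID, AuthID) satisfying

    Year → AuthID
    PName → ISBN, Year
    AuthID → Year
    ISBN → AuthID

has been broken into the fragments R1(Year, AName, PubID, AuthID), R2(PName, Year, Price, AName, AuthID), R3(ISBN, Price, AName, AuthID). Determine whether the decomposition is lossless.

No

Chase test. Columns are PName, ISBN, Year, Price, AName, PubID, AuthID; row i has aⱼ where attribute j ∈ Ri, else bᵢⱼ.
Initial tableau (one row per fragment):
  row 1: b11 b12 a3 b14 a5 a6 a7
  row 2: a1 b22 a3 a4 a5 b26 a7
  row 3: b31 a2 b33 a4 a5 b36 a7
Rows 1 and 3 agree on AuthID; apply AuthID→Year and equate their Year entries.
No row becomes fully distinguished — the join is lossy.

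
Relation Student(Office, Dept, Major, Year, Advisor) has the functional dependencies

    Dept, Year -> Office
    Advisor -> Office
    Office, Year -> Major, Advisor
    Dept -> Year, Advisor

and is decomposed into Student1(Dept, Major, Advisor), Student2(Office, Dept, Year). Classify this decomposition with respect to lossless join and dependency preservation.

lossless but not dependency-preserving

Lossless test: (Dept)⁺ = {Office, Dept, Major, Year, Advisor}, which contains all of one fragment — lossless.
Dependency preservation: the restricted closure of {Advisor} across the fragments never reaches {Office}, so Advisor → Office cannot be enforced without a join — not preserved.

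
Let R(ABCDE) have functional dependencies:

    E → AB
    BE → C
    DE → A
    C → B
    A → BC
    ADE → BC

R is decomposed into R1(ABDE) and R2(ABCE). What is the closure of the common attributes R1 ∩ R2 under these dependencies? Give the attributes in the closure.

ABCE

R1 ∩ R2 = {ABE}.
BE → C applies, adding C
Closure: {ABCE}.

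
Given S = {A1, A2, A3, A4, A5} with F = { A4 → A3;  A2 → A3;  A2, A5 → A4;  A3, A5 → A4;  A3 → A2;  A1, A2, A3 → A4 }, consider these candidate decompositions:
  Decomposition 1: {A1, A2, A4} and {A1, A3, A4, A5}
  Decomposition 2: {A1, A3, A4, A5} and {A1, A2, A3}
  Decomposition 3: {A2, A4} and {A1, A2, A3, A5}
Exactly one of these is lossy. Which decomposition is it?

Decomposition 1: common = {A1, A4}, closure = {A1, A2, A3, A4} → lossless.
Decomposition 2: common = {A1, A3}, closure = {A1, A2, A3, A4} → lossless.
Decomposition 3: common = {A2}, closure = {A2, A3} → lossy.

Decomposition 3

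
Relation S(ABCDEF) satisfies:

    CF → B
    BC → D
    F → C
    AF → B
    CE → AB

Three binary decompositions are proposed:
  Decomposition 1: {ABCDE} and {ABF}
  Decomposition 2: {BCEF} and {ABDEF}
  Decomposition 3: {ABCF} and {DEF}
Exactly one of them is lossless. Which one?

Decomposition 2

Decomposition 1: common = {AB}, closure = {AB} → lossy.
Decomposition 2: common = {BEF}, closure = {ABCDEF} → lossless.
Decomposition 3: common = {F}, closure = {BCDF} → lossy.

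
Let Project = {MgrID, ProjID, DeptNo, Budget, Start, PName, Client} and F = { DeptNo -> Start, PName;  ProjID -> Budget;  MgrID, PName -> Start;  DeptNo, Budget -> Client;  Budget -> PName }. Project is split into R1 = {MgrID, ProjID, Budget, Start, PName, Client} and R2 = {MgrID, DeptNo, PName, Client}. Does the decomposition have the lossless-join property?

Common attributes: R1 ∩ R2 = {MgrID, PName, Client}.
Closure of {MgrID, PName, Client}: MgrID, PName → Start applies, adding Start. So (MgrID, PName, Client)⁺ = {MgrID, Start, PName, Client}.
The closure contains neither all of R1 = {MgrID, ProjID, Budget, Start, PName, Client} nor all of R2 = {MgrID, DeptNo, PName, Client}, so the common attributes are not a superkey of either fragment. The join is lossy.

No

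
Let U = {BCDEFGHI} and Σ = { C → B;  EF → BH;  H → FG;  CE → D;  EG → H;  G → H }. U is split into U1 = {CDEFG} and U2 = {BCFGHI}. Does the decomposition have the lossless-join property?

No

Common attributes: U1 ∩ U2 = {CFG}.
Closure of {CFG}: C → B applies, adding B; G → H applies, adding H. So (CFG)⁺ = {BCFGH}.
The closure contains neither all of U1 = {CDEFG} nor all of U2 = {BCFGHI}, so the common attributes are not a superkey of either fragment. The join is lossy.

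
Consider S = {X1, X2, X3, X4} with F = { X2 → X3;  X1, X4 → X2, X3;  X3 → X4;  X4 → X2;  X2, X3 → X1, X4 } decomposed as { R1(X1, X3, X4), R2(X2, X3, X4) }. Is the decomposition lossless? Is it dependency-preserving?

Lossless test: (X3, X4)⁺ = {X1, X2, X3, X4}, which contains all of one fragment — lossless.
Dependency preservation: X1, X4 → X2, X3; X2, X3 → X1, X4 are not contained in any single fragment, but the restricted closure of each left-hand side across the fragments still reaches the right-hand side; the remaining FDs each lie inside some fragment. All dependencies are preserved.

lossless and dependency-preserving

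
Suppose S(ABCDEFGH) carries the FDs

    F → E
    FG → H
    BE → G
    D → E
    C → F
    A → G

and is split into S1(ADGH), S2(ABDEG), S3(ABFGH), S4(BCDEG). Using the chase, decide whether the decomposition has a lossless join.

Chase test. Columns are ABCDEFGH; row i has aⱼ where attribute j ∈ Si, else bᵢⱼ.
Initial tableau (one row per fragment):
  row 1: a1 b12 b13 a4 b15 b16 a7 a8
  row 2: a1 a2 b23 a4 a5 b26 a7 b28
  row 3: a1 a2 b33 b34 b35 a6 a7 a8
  row 4: b41 a2 a3 a4 a5 b46 a7 b48
Rows 1 and 2 agree on D; apply D→E and equate their E entries.
No row becomes fully distinguished — the join is lossy.

No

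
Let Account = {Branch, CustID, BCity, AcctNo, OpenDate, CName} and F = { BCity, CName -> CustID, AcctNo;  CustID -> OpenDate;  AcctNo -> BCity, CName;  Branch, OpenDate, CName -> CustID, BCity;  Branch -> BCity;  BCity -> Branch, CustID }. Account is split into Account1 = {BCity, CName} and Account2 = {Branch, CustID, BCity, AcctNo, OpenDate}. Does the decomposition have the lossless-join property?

Common attributes: Account1 ∩ Account2 = {BCity}.
Closure of {BCity}: BCity → Branch, CustID applies, adding Branch, CustID; CustID → OpenDate applies, adding OpenDate. So (BCity)⁺ = {Branch, CustID, BCity, OpenDate}.
The closure contains neither all of Account1 = {BCity, CName} nor all of Account2 = {Branch, CustID, BCity, AcctNo, OpenDate}, so the common attributes are not a superkey of either fragment. The join is lossy.

No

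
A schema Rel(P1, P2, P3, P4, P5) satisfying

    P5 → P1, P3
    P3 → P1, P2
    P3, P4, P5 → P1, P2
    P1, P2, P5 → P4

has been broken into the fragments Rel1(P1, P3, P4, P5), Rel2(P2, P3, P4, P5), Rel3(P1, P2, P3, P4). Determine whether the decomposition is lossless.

Chase test. Columns are P1, P2, P3, P4, P5; row i has aⱼ where attribute j ∈ Reli, else bᵢⱼ.
Initial tableau (one row per fragment):
  row 1: a1 b12 a3 a4 a5
  row 2: b21 a2 a3 a4 a5
  row 3: a1 a2 a3 a4 b35
Rows 1 and 2 agree on P5; apply P5→P1, P3 and equate their P1, P3 entries.
Rows 1 and 2 agree on P3; apply P3→P1, P2 and equate their P1, P2 entries.
Row 1 is now all distinguished symbols — the join is lossless.

Yes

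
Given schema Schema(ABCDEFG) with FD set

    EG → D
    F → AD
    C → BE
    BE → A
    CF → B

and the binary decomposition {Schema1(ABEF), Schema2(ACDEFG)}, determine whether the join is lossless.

Common attributes: Schema1 ∩ Schema2 = {AEF}.
Closure of {AEF}: F → AD applies, adding D. So (AEF)⁺ = {ADEF}.
The closure contains neither all of Schema1 = {ABEF} nor all of Schema2 = {ACDEFG}, so the common attributes are not a superkey of either fragment. The join is lossy.

No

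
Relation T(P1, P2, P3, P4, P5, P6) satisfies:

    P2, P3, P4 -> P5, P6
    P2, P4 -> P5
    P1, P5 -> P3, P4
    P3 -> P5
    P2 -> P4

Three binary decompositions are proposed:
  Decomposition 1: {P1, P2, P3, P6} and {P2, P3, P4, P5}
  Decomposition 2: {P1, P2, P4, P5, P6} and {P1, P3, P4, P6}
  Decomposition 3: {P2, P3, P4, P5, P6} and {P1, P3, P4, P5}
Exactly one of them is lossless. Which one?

Decomposition 1

Decomposition 1: common = {P2, P3}, closure = {P2, P3, P4, P5, P6} → lossless.
Decomposition 2: common = {P1, P4, P6}, closure = {P1, P4, P6} → lossy.
Decomposition 3: common = {P3, P4, P5}, closure = {P3, P4, P5} → lossy.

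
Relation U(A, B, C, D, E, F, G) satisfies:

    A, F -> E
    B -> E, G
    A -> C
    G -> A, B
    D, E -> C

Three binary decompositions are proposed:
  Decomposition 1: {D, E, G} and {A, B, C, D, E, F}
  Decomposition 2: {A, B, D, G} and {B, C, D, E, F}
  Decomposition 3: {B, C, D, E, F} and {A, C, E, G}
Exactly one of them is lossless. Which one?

Decomposition 1: common = {D, E}, closure = {C, D, E} → lossy.
Decomposition 2: common = {B, D}, closure = {A, B, C, D, E, G} → lossless.
Decomposition 3: common = {C, E}, closure = {C, E} → lossy.

Decomposition 2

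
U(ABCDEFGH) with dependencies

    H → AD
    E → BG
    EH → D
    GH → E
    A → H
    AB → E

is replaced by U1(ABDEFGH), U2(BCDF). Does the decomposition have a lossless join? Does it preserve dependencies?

lossy but dependency-preserving

Lossless test: (BDF)⁺ = {BDF}, which is a superkey of neither fragment — lossy.
Dependency preservation: every FD's attributes lie within a single fragment, so each can be enforced locally — preserved.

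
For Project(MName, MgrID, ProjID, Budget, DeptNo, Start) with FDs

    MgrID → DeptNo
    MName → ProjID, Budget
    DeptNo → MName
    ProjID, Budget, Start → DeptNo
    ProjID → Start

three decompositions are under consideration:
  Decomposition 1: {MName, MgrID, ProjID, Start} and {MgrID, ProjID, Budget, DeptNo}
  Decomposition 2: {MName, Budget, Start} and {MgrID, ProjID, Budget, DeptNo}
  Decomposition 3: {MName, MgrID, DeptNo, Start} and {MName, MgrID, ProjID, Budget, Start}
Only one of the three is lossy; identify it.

Decomposition 2

Decomposition 1: common = {MgrID, ProjID}, closure = {MName, MgrID, ProjID, Budget, DeptNo, Start} → lossless.
Decomposition 2: common = {Budget}, closure = {Budget} → lossy.
Decomposition 3: common = {MName, MgrID, Start}, closure = {MName, MgrID, ProjID, Budget, DeptNo, Start} → lossless.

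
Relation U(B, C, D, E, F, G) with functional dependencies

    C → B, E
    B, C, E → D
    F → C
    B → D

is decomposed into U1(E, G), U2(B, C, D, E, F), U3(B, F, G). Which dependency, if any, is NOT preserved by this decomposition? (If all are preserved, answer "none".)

none

C → B, E lies within U2.
B, C, E → D lies within U2.
F → C lies within U2.
B → D lies within U2.
Every dependency is enforceable on the fragments, so the decomposition is dependency-preserving.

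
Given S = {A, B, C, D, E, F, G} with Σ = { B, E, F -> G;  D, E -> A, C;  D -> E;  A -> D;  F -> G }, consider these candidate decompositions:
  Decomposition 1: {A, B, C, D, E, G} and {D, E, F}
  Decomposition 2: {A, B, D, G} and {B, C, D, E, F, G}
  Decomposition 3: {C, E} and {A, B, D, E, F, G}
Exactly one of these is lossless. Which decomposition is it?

Decomposition 2

Decomposition 1: common = {D, E}, closure = {A, C, D, E} → lossy.
Decomposition 2: common = {B, D, G}, closure = {A, B, C, D, E, G} → lossless.
Decomposition 3: common = {E}, closure = {E} → lossy.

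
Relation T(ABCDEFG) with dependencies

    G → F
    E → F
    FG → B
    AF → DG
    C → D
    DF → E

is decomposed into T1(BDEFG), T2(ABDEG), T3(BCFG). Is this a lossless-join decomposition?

No

Chase test. Columns are ABCDEFG; row i has aⱼ where attribute j ∈ Ti, else bᵢⱼ.
Initial tableau (one row per fragment):
  row 1: b11 a2 b13 a4 a5 a6 a7
  row 2: a1 a2 b23 a4 a5 b26 a7
  row 3: b31 a2 a3 b34 b35 a6 a7
Rows 1 and 2 agree on G; apply G→F and equate their F entries.
No row becomes fully distinguished — the join is lossy.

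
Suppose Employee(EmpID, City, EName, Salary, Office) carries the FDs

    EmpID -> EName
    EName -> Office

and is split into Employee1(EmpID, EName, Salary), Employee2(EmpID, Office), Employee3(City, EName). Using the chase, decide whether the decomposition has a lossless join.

No

Chase test. Columns are EmpID, City, EName, Salary, Office; row i has aⱼ where attribute j ∈ Employeei, else bᵢⱼ.
Initial tableau (one row per fragment):
  row 1: a1 b12 a3 a4 b15
  row 2: a1 b22 b23 b24 a5
  row 3: b31 a2 a3 b34 b35
Rows 1 and 2 agree on EmpID; apply EmpID→EName and equate their EName entries.
Rows 1 and 2 agree on EName; apply EName→Office and equate their Office entries.
Rows 1 and 3 agree on EName; apply EName→Office and equate their Office entries.
No row becomes fully distinguished — the join is lossy.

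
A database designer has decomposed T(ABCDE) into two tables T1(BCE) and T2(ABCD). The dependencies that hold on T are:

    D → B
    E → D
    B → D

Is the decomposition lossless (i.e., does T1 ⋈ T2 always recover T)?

No

Common attributes: T1 ∩ T2 = {BC}.
Closure of {BC}: B → D applies, adding D. So (BC)⁺ = {BCD}.
The closure contains neither all of T1 = {BCE} nor all of T2 = {ABCD}, so the common attributes are not a superkey of either fragment. The join is lossy.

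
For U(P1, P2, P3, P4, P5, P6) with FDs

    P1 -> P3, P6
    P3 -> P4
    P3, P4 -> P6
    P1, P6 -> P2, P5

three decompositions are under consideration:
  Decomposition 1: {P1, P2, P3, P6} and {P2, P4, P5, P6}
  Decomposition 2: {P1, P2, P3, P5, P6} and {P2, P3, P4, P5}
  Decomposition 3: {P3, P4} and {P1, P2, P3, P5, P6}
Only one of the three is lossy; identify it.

Decomposition 1: common = {P2, P6}, closure = {P2, P6} → lossy.
Decomposition 2: common = {P2, P3, P5}, closure = {P2, P3, P4, P5, P6} → lossless.
Decomposition 3: common = {P3}, closure = {P3, P4, P6} → lossless.

Decomposition 1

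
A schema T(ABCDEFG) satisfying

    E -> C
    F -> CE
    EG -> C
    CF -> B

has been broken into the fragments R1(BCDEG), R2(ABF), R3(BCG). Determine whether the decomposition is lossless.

Chase test. Columns are ABCDEFG; row i has aⱼ where attribute j ∈ Ri, else bᵢⱼ.
Initial tableau (one row per fragment):
  row 1: b11 a2 a3 a4 a5 b16 a7
  row 2: a1 a2 b23 b24 b25 a6 b27
  row 3: b31 a2 a3 b34 b35 b36 a7
No row becomes fully distinguished — the join is lossy.

No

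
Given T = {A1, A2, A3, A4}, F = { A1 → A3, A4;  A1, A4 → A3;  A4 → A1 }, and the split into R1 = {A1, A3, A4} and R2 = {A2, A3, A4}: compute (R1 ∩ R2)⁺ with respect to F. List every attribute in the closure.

A1, A3, A4

R1 ∩ R2 = {A3, A4}.
A4 → A1 applies, adding A1
Closure: {A1, A3, A4}.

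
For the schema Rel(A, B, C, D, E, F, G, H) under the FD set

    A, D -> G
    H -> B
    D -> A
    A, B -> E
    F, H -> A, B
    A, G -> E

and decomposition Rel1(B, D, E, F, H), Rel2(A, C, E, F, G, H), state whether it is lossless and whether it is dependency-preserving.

Lossless test: (E, F, H)⁺ = {A, B, E, F, H}, which is a superkey of neither fragment — lossy.
Dependency preservation: the restricted closure of {A, D} across the fragments never reaches {G}, so A, D → G cannot be enforced without a join — not preserved.

lossy and not dependency-preserving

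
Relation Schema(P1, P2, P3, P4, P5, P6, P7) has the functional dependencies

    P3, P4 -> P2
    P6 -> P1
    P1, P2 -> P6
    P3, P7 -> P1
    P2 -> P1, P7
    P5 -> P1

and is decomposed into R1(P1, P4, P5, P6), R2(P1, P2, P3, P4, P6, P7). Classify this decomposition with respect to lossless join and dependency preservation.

Lossless test: (P1, P4, P6)⁺ = {P1, P4, P6}, which is a superkey of neither fragment — lossy.
Dependency preservation: every FD's attributes lie within a single fragment, so each can be enforced locally — preserved.

lossy but dependency-preserving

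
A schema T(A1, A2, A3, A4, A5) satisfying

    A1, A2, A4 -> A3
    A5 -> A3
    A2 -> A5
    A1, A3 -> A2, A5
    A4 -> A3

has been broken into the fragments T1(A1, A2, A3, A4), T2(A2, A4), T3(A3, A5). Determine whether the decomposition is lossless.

No

Chase test. Columns are A1, A2, A3, A4, A5; row i has aⱼ where attribute j ∈ Ti, else bᵢⱼ.
Initial tableau (one row per fragment):
  row 1: a1 a2 a3 a4 b15
  row 2: b21 a2 b23 a4 b25
  row 3: b31 b32 a3 b34 a5
Rows 1 and 2 agree on A2; apply A2→A5 and equate their A5 entries.
Rows 1 and 2 agree on A4; apply A4→A3 and equate their A3 entries.
No row becomes fully distinguished — the join is lossy.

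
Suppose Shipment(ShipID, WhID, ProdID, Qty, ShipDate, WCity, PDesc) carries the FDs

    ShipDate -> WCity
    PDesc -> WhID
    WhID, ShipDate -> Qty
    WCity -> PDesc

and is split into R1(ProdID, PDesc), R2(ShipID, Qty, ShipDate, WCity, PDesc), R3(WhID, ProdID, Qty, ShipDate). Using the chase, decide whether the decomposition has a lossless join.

Chase test. Columns are ShipID, WhID, ProdID, Qty, ShipDate, WCity, PDesc; row i has aⱼ where attribute j ∈ Ri, else bᵢⱼ.
Initial tableau (one row per fragment):
  row 1: b11 b12 a3 b14 b15 b16 a7
  row 2: a1 b22 b23 a4 a5 a6 a7
  row 3: b31 a2 a3 a4 a5 b36 b37
Rows 2 and 3 agree on ShipDate; apply ShipDate→WCity and equate their WCity entries.
Rows 1 and 2 agree on PDesc; apply PDesc→WhID and equate their WhID entries.
Rows 2 and 3 agree on WCity; apply WCity→PDesc and equate their PDesc entries.
Rows 1 and 3 agree on PDesc; apply PDesc→WhID and equate their WhID entries.
No row becomes fully distinguished — the join is lossy.

No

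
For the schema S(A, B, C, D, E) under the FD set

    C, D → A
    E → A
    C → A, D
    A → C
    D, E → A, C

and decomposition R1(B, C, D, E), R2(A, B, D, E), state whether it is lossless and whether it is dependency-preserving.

Lossless test: (B, D, E)⁺ = {A, B, C, D, E}, which contains all of one fragment — lossless.
Dependency preservation: the restricted closure of {C, D} across the fragments never reaches {A}, so C, D → A cannot be enforced without a join — not preserved.

lossless but not dependency-preserving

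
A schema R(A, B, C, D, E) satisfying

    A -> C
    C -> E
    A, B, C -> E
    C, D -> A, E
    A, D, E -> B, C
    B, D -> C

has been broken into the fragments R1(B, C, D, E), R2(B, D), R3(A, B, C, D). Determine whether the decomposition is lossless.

Yes

Chase test. Columns are A, B, C, D, E; row i has aⱼ where attribute j ∈ Ri, else bᵢⱼ.
Initial tableau (one row per fragment):
  row 1: b11 a2 a3 a4 a5
  row 2: b21 a2 b23 a4 b25
  row 3: a1 a2 a3 a4 b35
Rows 1 and 3 agree on C; apply C→E and equate their E entries.
Rows 1 and 3 agree on C, D; apply C, D→A, E and equate their A, E entries.
Rows 1 and 2 agree on B, D; apply B, D→C and equate their C entries.
Rows 1 and 2 agree on C; apply C→E and equate their E entries.
Rows 1 and 2 agree on C, D; apply C, D→A, E and equate their A, E entries.
Row 1 is now all distinguished symbols — the join is lossless.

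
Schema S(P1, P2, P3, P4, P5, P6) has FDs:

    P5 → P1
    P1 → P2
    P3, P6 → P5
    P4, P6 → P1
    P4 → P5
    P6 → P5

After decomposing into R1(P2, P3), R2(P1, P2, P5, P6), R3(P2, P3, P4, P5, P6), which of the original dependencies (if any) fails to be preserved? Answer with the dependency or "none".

none

P5 → P1 lies within R2.
P1 → P2 lies within R2.
P3, P6 → P5 lies within R3.
P4, P6 → P1: restricted closure across fragments reaches P1.
P4 → P5 lies within R3.
P6 → P5 lies within R2.
Every dependency is enforceable on the fragments, so the decomposition is dependency-preserving.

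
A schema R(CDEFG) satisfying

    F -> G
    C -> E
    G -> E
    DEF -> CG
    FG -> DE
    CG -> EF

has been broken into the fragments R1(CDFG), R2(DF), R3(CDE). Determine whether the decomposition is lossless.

Yes

Chase test. Columns are CDEFG; row i has aⱼ where attribute j ∈ Ri, else bᵢⱼ.
Initial tableau (one row per fragment):
  row 1: a1 a2 b13 a4 a5
  row 2: b21 a2 b23 a4 b25
  row 3: a1 a2 a3 b34 b35
Rows 1 and 2 agree on F; apply F→G and equate their G entries.
Rows 1 and 3 agree on C; apply C→E and equate their E entries.
Rows 1 and 2 agree on G; apply G→E and equate their E entries.
Rows 1 and 2 agree on DEF; apply DEF→CG and equate their CG entries.
Row 1 is now all distinguished symbols — the join is lossless.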